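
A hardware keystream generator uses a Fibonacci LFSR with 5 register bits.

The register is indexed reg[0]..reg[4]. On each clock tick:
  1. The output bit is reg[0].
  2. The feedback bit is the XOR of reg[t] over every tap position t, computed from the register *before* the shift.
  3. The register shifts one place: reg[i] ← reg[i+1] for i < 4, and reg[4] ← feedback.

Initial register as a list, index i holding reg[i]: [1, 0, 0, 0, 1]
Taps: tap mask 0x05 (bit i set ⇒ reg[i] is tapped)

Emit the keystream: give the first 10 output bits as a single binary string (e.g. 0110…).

1000110111

step | reg (before) | out | fb
   0 | 10001 | 1 | 1
   1 | 00011 | 0 | 0
   2 | 00110 | 0 | 1
   3 | 01101 | 0 | 1
   4 | 11011 | 1 | 1
   5 | 10111 | 1 | 0
   6 | 01110 | 0 | 1
   7 | 11101 | 1 | 0
   8 | 11010 | 1 | 1
   9 | 10101 | 1 | 0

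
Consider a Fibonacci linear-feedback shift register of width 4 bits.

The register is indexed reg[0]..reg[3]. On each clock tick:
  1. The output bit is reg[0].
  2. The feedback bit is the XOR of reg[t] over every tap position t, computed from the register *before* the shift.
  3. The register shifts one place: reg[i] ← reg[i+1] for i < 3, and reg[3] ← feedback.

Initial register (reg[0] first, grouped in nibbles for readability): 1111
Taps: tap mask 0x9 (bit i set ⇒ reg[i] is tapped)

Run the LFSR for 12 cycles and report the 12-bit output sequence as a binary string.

k : reg_k → out_k, fb_k
0: 1111 → 1, fb=0
1: 1110 → 1, fb=1
2: 1101 → 1, fb=0
3: 1010 → 1, fb=1
4: 0101 → 0, fb=1
5: 1011 → 1, fb=0
6: 0110 → 0, fb=0
7: 1100 → 1, fb=1
8: 1001 → 1, fb=0
9: 0010 → 0, fb=0
10: 0100 → 0, fb=0
11: 1000 → 1, fb=1

111101011001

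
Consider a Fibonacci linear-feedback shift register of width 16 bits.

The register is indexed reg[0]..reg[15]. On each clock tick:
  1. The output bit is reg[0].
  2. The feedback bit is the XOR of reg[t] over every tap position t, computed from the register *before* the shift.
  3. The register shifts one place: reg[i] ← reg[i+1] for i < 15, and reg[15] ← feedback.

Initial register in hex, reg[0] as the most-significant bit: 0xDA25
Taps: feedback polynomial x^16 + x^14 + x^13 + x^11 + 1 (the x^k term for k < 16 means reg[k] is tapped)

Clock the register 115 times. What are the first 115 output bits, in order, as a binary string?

k : reg_k → out_k, fb_k
0: 1101101000100101 → 1, fb=0
1: 1011010001001010 → 1, fb=0
2: 0110100010010100 → 0, fb=0
3: 1101000100101000 → 1, fb=1
4: 1010001001010001 → 1, fb=0
5: 0100010010100010 → 0, fb=1
6: 1000100101000101 → 1, fb=0
7: 0001001010001010 → 0, fb=1
8: 0010010100010101 → 0, fb=0
9: 0100101000101010 → 0, fb=1
10: 1001010001010101 → 1, fb=1
11: 0010100010101011 → 0, fb=1
12: 0101000101010111 → 0, fb=1
13: 1010001010101111 → 1, fb=1
14: 0100010101011111 → 0, fb=1
15: 1000101010111111 → 1, fb=0
16: 0001010101111110 → 0, fb=1
17: 0010101011111101 → 0, fb=0
18: 0101010111111010 → 0, fb=0
19: 1010101111110100 → 1, fb=1
20: 0101011111101001 → 0, fb=0
21: 1010111111010010 → 1, fb=1
22: 0101111110100101 → 0, fb=1
23: 1011111101001011 → 1, fb=0
24: 0111111010010110 → 0, fb=1
25: 1111110100101101 → 1, fb=0
26: 1111101001011010 → 1, fb=1
27: 1111010010110101 → 1, fb=1
28: 1110100101101011 → 1, fb=0
29: 1101001011010110 → 1, fb=0
30: 1010010110101100 → 1, fb=0
31: 0100101101011000 → 0, fb=1
32: 1001011010110001 → 1, fb=0
33: 0010110101100010 → 0, fb=1
34: 0101101011000101 → 0, fb=1
35: 1011010110001011 → 1, fb=0
36: 0110101100010110 → 0, fb=1
37: 1101011000101101 → 1, fb=0
38: 1010110001011010 → 1, fb=1
39: 0101100010110101 → 0, fb=0
40: 1011000101101010 → 1, fb=0
41: 0110001011010100 → 0, fb=0
42: 1100010110101000 → 1, fb=1
43: 1000101101010001 → 1, fb=0
44: 0001011010100010 → 0, fb=1
45: 0010110101000101 → 0, fb=1
46: 0101101010001011 → 0, fb=1
47: 1011010100010111 → 1, fb=0
48: 0110101000101110 → 0, fb=0
49: 1101010001011100 → 1, fb=1
50: 1010100010111001 → 1, fb=0
51: 0101000101110010 → 0, fb=0
52: 1010001011100100 → 1, fb=0
53: 0100010111001000 → 0, fb=0
54: 1000101110010000 → 1, fb=0
55: 0001011100100000 → 0, fb=0
56: 0010111001000000 → 0, fb=0
57: 0101110010000000 → 0, fb=0
58: 1011100100000000 → 1, fb=1
59: 0111001000000001 → 0, fb=0
60: 1110010000000010 → 1, fb=0
61: 1100100000000100 → 1, fb=0
62: 1001000000001000 → 1, fb=1
63: 0010000000010001 → 0, fb=1
64: 0100000000100011 → 0, fb=1
65: 1000000001000111 → 1, fb=1
66: 0000000010001111 → 0, fb=0
67: 0000000100011110 → 0, fb=1
68: 0000001000111101 → 0, fb=0
69: 0000010001111010 → 0, fb=0
70: 0000100011110100 → 0, fb=0
71: 0001000111101000 → 0, fb=0
72: 0010001111010000 → 0, fb=1
73: 0100011110100001 → 0, fb=0
74: 1000111101000010 → 1, fb=0
75: 0001111010000100 → 0, fb=1
76: 0011110100001001 → 0, fb=0
77: 0111101000010010 → 0, fb=0
78: 1111010000100100 → 1, fb=0
79: 1110100001001000 → 1, fb=1
80: 1101000010010001 → 1, fb=0
81: 1010000100100010 → 1, fb=0
82: 0100001001000100 → 0, fb=1
83: 1000010010001001 → 1, fb=1
84: 0000100100010011 → 0, fb=0
85: 0001001000100110 → 0, fb=0
86: 0010010001001100 → 0, fb=1
87: 0100100010011001 → 0, fb=1
88: 1001000100110011 → 1, fb=1
89: 0010001001100111 → 0, fb=0
90: 0100010011001110 → 0, fb=0
91: 1000100110011100 → 1, fb=1
92: 0001001100111001 → 0, fb=1
93: 0010011001110011 → 0, fb=0
94: 0100110011100110 → 0, fb=0
95: 1001100111001100 → 1, fb=0
96: 0011001110011000 → 0, fb=1
97: 0110011100110001 → 0, fb=1
98: 1100111001100011 → 1, fb=0
99: 1001110011000110 → 1, fb=1
100: 0011100110001101 → 0, fb=1
101: 0111001100011011 → 0, fb=0
102: 1110011000110110 → 1, fb=0
103: 1100110001101100 → 1, fb=0
104: 1001100011011000 → 1, fb=0
105: 0011000110110000 → 0, fb=1
106: 0110001101100001 → 0, fb=0
107: 1100011011000010 → 1, fb=0
108: 1000110110000100 → 1, fb=0
109: 0001101100001000 → 0, fb=0
110: 0011011000010000 → 0, fb=1
111: 0110110000100001 → 0, fb=0
112: 1101100001000010 → 1, fb=0
113: 1011000010000100 → 1, fb=0
114: 0110000100001000 → 0, fb=0

1101101000100101000101010111111010010110101100010110101000101110010000000010001111010000100100010011001110011000110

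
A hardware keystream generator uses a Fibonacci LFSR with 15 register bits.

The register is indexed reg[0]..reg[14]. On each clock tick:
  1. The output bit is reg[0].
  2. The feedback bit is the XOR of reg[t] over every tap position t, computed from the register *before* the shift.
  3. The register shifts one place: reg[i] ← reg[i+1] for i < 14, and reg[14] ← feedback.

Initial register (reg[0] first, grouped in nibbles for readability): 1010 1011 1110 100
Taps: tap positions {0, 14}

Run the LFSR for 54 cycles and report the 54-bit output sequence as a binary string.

step | reg (before) | out | fb
   0 | 101010111110100 | 1 | 1
   1 | 010101111101001 | 0 | 1
   2 | 101011111010011 | 1 | 0
   3 | 010111110100110 | 0 | 0
   4 | 101111101001100 | 1 | 1
   5 | 011111010011001 | 0 | 1
   6 | 111110100110011 | 1 | 0
   7 | 111101001100110 | 1 | 1
   8 | 111010011001101 | 1 | 0
   9 | 110100110011010 | 1 | 1
  10 | 101001100110101 | 1 | 0
  11 | 010011001101010 | 0 | 0
  12 | 100110011010100 | 1 | 1
  13 | 001100110101001 | 0 | 1
  14 | 011001101010011 | 0 | 1
  15 | 110011010100111 | 1 | 0
  16 | 100110101001110 | 1 | 1
  17 | 001101010011101 | 0 | 1
  18 | 011010100111011 | 0 | 1
  19 | 110101001110111 | 1 | 0
  20 | 101010011101110 | 1 | 1
  21 | 010100111011101 | 0 | 1
  22 | 101001110111011 | 1 | 0
  23 | 010011101110110 | 0 | 0
  24 | 100111011101100 | 1 | 1
  25 | 001110111011001 | 0 | 1
  26 | 011101110110011 | 0 | 1
  27 | 111011101100111 | 1 | 0
  28 | 110111011001110 | 1 | 1
  29 | 101110110011101 | 1 | 0
  30 | 011101100111010 | 0 | 0
  31 | 111011001110100 | 1 | 1
  32 | 110110011101001 | 1 | 0
  33 | 101100111010010 | 1 | 1
  34 | 011001110100101 | 0 | 1
  35 | 110011101001011 | 1 | 0
  36 | 100111010010110 | 1 | 1
  37 | 001110100101101 | 0 | 1
  38 | 011101001011011 | 0 | 1
  39 | 111010010110111 | 1 | 0
  40 | 110100101101110 | 1 | 1
  41 | 101001011011101 | 1 | 0
  42 | 010010110111010 | 0 | 0
  43 | 100101101110100 | 1 | 1
  44 | 001011011101001 | 0 | 1
  45 | 010110111010011 | 0 | 1
  46 | 101101110100111 | 1 | 0
  47 | 011011101001110 | 0 | 0
  48 | 110111010011100 | 1 | 1
  49 | 101110100111001 | 1 | 0
  50 | 011101001110010 | 0 | 0
  51 | 111010011100100 | 1 | 1
  52 | 110100111001001 | 1 | 0
  53 | 101001110010010 | 1 | 1

101010111110100110011010100111011101100111010010110111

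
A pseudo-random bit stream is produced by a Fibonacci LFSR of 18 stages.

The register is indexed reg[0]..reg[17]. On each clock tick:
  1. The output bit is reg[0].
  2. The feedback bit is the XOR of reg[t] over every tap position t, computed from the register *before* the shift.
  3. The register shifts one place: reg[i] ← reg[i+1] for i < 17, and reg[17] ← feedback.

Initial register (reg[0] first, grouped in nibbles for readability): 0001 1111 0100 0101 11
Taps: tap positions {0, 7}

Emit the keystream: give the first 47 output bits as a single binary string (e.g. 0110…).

00011111010001011110111101101100100101100100100

k : reg_k → out_k, fb_k
0: 000111110100010111 → 0, fb=1
1: 001111101000101111 → 0, fb=0
2: 011111010001011110 → 0, fb=1
3: 111110100010111101 → 1, fb=1
4: 111101000101111011 → 1, fb=1
5: 111010001011110111 → 1, fb=1
6: 110100010111101111 → 1, fb=0
7: 101000101111011110 → 1, fb=1
8: 010001011110111101 → 0, fb=1
9: 100010111101111011 → 1, fb=0
10: 000101111011110110 → 0, fb=1
11: 001011110111101101 → 0, fb=1
12: 010111101111011011 → 0, fb=0
13: 101111011110110110 → 1, fb=0
14: 011110111101101100 → 0, fb=1
15: 111101111011011001 → 1, fb=0
16: 111011110110110010 → 1, fb=0
17: 110111101101100100 → 1, fb=1
18: 101111011011001001 → 1, fb=0
19: 011110110110010010 → 0, fb=1
20: 111101101100100101 → 1, fb=1
21: 111011011001001011 → 1, fb=0
22: 110110110010010110 → 1, fb=0
23: 101101100100101100 → 1, fb=1
24: 011011001001011001 → 0, fb=0
25: 110110010010110010 → 1, fb=0
26: 101100100101100100 → 1, fb=1
27: 011001001011001001 → 0, fb=0
28: 110010010110010010 → 1, fb=0
29: 100100101100100100 → 1, fb=1
30: 001001011001001001 → 0, fb=1
31: 010010110010010011 → 0, fb=1
32: 100101100100100111 → 1, fb=1
33: 001011001001001111 → 0, fb=0
34: 010110010010011110 → 0, fb=1
35: 101100100100111101 → 1, fb=1
36: 011001001001111011 → 0, fb=0
37: 110010010011110110 → 1, fb=0
38: 100100100111101100 → 1, fb=1
39: 001001001111011001 → 0, fb=0
40: 010010011110110010 → 0, fb=1
41: 100100111101100101 → 1, fb=0
42: 001001111011001010 → 0, fb=1
43: 010011110110010101 → 0, fb=1
44: 100111101100101011 → 1, fb=1
45: 001111011001010111 → 0, fb=1
46: 011110110010101111 → 0, fb=1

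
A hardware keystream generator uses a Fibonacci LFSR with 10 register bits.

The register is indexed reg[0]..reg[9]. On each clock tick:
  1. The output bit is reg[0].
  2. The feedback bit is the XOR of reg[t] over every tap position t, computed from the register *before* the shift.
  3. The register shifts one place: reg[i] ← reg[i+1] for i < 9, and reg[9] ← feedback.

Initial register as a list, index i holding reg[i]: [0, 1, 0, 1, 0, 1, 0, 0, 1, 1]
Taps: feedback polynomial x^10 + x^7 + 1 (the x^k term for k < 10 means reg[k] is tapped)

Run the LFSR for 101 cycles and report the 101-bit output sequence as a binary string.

k : reg_k → out_k, fb_k
0: 0101010011 → 0, fb=0
1: 1010100110 → 1, fb=0
2: 0101001100 → 0, fb=1
3: 1010011001 → 1, fb=1
4: 0100110011 → 0, fb=0
5: 1001100110 → 1, fb=0
6: 0011001100 → 0, fb=1
7: 0110011001 → 0, fb=0
8: 1100110010 → 1, fb=1
9: 1001100101 → 1, fb=0
10: 0011001010 → 0, fb=0
11: 0110010100 → 0, fb=1
12: 1100101001 → 1, fb=1
13: 1001010011 → 1, fb=1
14: 0010100111 → 0, fb=1
15: 0101001111 → 0, fb=1
16: 1010011111 → 1, fb=0
17: 0100111110 → 0, fb=1
18: 1001111101 → 1, fb=0
19: 0011111010 → 0, fb=0
20: 0111110100 → 0, fb=1
21: 1111101001 → 1, fb=1
22: 1111010011 → 1, fb=1
23: 1110100111 → 1, fb=0
24: 1101001110 → 1, fb=0
25: 1010011100 → 1, fb=0
26: 0100111000 → 0, fb=0
27: 1001110000 → 1, fb=1
28: 0011100001 → 0, fb=0
29: 0111000010 → 0, fb=0
30: 1110000100 → 1, fb=0
31: 1100001000 → 1, fb=1
32: 1000010001 → 1, fb=1
33: 0000100011 → 0, fb=0
34: 0001000110 → 0, fb=1
35: 0010001101 → 0, fb=1
36: 0100011011 → 0, fb=0
37: 1000110110 → 1, fb=0
38: 0001101100 → 0, fb=1
39: 0011011001 → 0, fb=0
40: 0110110010 → 0, fb=0
41: 1101100100 → 1, fb=0
42: 1011001000 → 1, fb=1
43: 0110010001 → 0, fb=0
44: 1100100010 → 1, fb=1
45: 1001000101 → 1, fb=0
46: 0010001010 → 0, fb=0
47: 0100010100 → 0, fb=1
48: 1000101001 → 1, fb=1
49: 0001010011 → 0, fb=0
50: 0010100110 → 0, fb=1
51: 0101001101 → 0, fb=1
52: 1010011011 → 1, fb=1
53: 0100110111 → 0, fb=1
54: 1001101111 → 1, fb=0
55: 0011011110 → 0, fb=1
56: 0110111101 → 0, fb=1
57: 1101111011 → 1, fb=1
58: 1011110111 → 1, fb=0
59: 0111101110 → 0, fb=1
60: 1111011101 → 1, fb=0
61: 1110111010 → 1, fb=1
62: 1101110101 → 1, fb=0
63: 1011101010 → 1, fb=1
64: 0111010101 → 0, fb=1
65: 1110101011 → 1, fb=1
66: 1101010111 → 1, fb=0
67: 1010101110 → 1, fb=0
68: 0101011100 → 0, fb=1
69: 1010111001 → 1, fb=1
70: 0101110011 → 0, fb=0
71: 1011100110 → 1, fb=0
72: 0111001100 → 0, fb=1
73: 1110011001 → 1, fb=1
74: 1100110011 → 1, fb=1
75: 1001100111 → 1, fb=0
76: 0011001110 → 0, fb=1
77: 0110011101 → 0, fb=1
78: 1100111011 → 1, fb=1
79: 1001110111 → 1, fb=0
80: 0011101110 → 0, fb=1
81: 0111011101 → 0, fb=1
82: 1110111011 → 1, fb=1
83: 1101110111 → 1, fb=0
84: 1011101110 → 1, fb=0
85: 0111011100 → 0, fb=1
86: 1110111001 → 1, fb=1
87: 1101110011 → 1, fb=1
88: 1011100111 → 1, fb=0
89: 0111001110 → 0, fb=1
90: 1110011101 → 1, fb=0
91: 1100111010 → 1, fb=1
92: 1001110101 → 1, fb=0
93: 0011101010 → 0, fb=0
94: 0111010100 → 0, fb=1
95: 1110101001 → 1, fb=1
96: 1101010011 → 1, fb=1
97: 1010100111 → 1, fb=0
98: 0101001110 → 0, fb=1
99: 1010011101 → 1, fb=0
100: 0100111010 → 0, fb=0

01010100110011001010011111010011100001000110110010001010011011110111010101110011001110111011100111010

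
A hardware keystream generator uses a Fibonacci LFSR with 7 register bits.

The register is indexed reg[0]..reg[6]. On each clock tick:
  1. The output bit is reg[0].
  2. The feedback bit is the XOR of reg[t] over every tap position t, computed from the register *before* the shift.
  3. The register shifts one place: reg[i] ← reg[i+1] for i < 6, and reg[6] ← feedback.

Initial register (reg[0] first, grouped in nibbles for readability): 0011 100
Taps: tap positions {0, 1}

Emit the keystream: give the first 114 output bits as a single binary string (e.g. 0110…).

step | reg (before) | out | fb
   0 | 0011100 | 0 | 0
   1 | 0111000 | 0 | 1
   2 | 1110001 | 1 | 0
   3 | 1100010 | 1 | 0
   4 | 1000100 | 1 | 1
   5 | 0001001 | 0 | 0
   6 | 0010010 | 0 | 0
   7 | 0100100 | 0 | 1
   8 | 1001001 | 1 | 1
   9 | 0010011 | 0 | 0
  10 | 0100110 | 0 | 1
  11 | 1001101 | 1 | 1
  12 | 0011011 | 0 | 0
  13 | 0110110 | 0 | 1
  14 | 1101101 | 1 | 0
  15 | 1011010 | 1 | 1
  16 | 0110101 | 0 | 1
  17 | 1101011 | 1 | 0
  18 | 1010110 | 1 | 1
  19 | 0101101 | 0 | 1
  20 | 1011011 | 1 | 1
  21 | 0110111 | 0 | 1
  22 | 1101111 | 1 | 0
  23 | 1011110 | 1 | 1
  24 | 0111101 | 0 | 1
  25 | 1111011 | 1 | 0
  26 | 1110110 | 1 | 0
  27 | 1101100 | 1 | 0
  28 | 1011000 | 1 | 1
  29 | 0110001 | 0 | 1
  30 | 1100011 | 1 | 0
  31 | 1000110 | 1 | 1
  32 | 0001101 | 0 | 0
  33 | 0011010 | 0 | 0
  34 | 0110100 | 0 | 1
  35 | 1101001 | 1 | 0
  36 | 1010010 | 1 | 1
  37 | 0100101 | 0 | 1
  38 | 1001011 | 1 | 1
  39 | 0010111 | 0 | 0
  40 | 0101110 | 0 | 1
  41 | 1011101 | 1 | 1
  42 | 0111011 | 0 | 1
  43 | 1110111 | 1 | 0
  44 | 1101110 | 1 | 0
  45 | 1011100 | 1 | 1
  46 | 0111001 | 0 | 1
  47 | 1110011 | 1 | 0
  48 | 1100110 | 1 | 0
  49 | 1001100 | 1 | 1
  50 | 0011001 | 0 | 0
  51 | 0110010 | 0 | 1
  52 | 1100101 | 1 | 0
  53 | 1001010 | 1 | 1
  54 | 0010101 | 0 | 0
  55 | 0101010 | 0 | 1
  56 | 1010101 | 1 | 1
  57 | 0101011 | 0 | 1
  58 | 1010111 | 1 | 1
  59 | 0101111 | 0 | 1
  60 | 1011111 | 1 | 1
  61 | 0111111 | 0 | 1
  62 | 1111111 | 1 | 0
  63 | 1111110 | 1 | 0
  64 | 1111100 | 1 | 0
  65 | 1111000 | 1 | 0
  66 | 1110000 | 1 | 0
  67 | 1100000 | 1 | 0
  68 | 1000000 | 1 | 1
  69 | 0000001 | 0 | 0
  70 | 0000010 | 0 | 0
  71 | 0000100 | 0 | 0
  72 | 0001000 | 0 | 0
  73 | 0010000 | 0 | 0
  74 | 0100000 | 0 | 1
  75 | 1000001 | 1 | 1
  76 | 0000011 | 0 | 0
  77 | 0000110 | 0 | 0
  78 | 0001100 | 0 | 0
  79 | 0011000 | 0 | 0
  80 | 0110000 | 0 | 1
  81 | 1100001 | 1 | 0
  82 | 1000010 | 1 | 1
  83 | 0000101 | 0 | 0
  84 | 0001010 | 0 | 0
  85 | 0010100 | 0 | 0
  86 | 0101000 | 0 | 1
  87 | 1010001 | 1 | 1
  88 | 0100011 | 0 | 1
  89 | 1000111 | 1 | 1
  90 | 0001111 | 0 | 0
  91 | 0011110 | 0 | 0
  92 | 0111100 | 0 | 1
  93 | 1111001 | 1 | 0
  94 | 1110010 | 1 | 0
  95 | 1100100 | 1 | 0
  96 | 1001000 | 1 | 1
  97 | 0010001 | 0 | 0
  98 | 0100010 | 0 | 1
  99 | 1000101 | 1 | 1
 100 | 0001011 | 0 | 0
 101 | 0010110 | 0 | 0
 102 | 0101100 | 0 | 1
 103 | 1011001 | 1 | 1
 104 | 0110011 | 0 | 1
 105 | 1100111 | 1 | 0
 106 | 1001110 | 1 | 1
 107 | 0011101 | 0 | 0
 108 | 0111010 | 0 | 1
 109 | 1110101 | 1 | 0
 110 | 1101010 | 1 | 0
 111 | 1010100 | 1 | 1
 112 | 0101001 | 0 | 1
 113 | 1010011 | 1 | 1

001110001001001101101011011110110001101001011101110011001010101111111000000100000110000101000111100100010110011101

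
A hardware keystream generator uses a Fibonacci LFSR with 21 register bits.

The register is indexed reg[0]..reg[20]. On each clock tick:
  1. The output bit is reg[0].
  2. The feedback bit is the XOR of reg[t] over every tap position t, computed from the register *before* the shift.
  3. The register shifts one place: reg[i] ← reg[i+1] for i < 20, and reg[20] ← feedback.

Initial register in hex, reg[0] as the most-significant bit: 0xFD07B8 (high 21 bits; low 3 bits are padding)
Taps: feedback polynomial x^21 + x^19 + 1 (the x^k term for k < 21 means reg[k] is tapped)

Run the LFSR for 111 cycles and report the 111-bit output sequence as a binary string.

111111010000011110111001100010101001101100001111101110100100101011001110010000101110110100111101010001101101111

tick  register→output (feedback)
  0  111111010000011110111→1 (0)
  1  111110100000111101110→1 (0)
  2  111101000001111011100→1 (1)
  3  111010000011110111001→1 (1)
  4  110100000111101110011→1 (0)
  5  101000001111011100110→1 (0)
  6  010000011110111001100→0 (0)
  7  100000111101110011000→1 (1)
  8  000001111011100110001→0 (0)
  9  000011110111001100010→0 (1)
 10  000111101110011000101→0 (0)
 11  001111011100110001010→0 (1)
 12  011110111001100010101→0 (0)
 13  111101110011000101010→1 (0)
 14  111011100110001010100→1 (1)
 15  110111001100010101001→1 (1)
 16  101110011000101010011→1 (0)
 17  011100110001010100110→0 (1)
 18  111001100010101001101→1 (1)
 19  110011000101010011011→1 (0)
 20  100110001010100110110→1 (0)
 21  001100010101001101100→0 (0)
 22  011000101010011011000→0 (0)
 23  110001010100110110000→1 (1)
 24  100010101001101100001→1 (1)
 25  000101010011011000011→0 (1)
 26  001010100110110000111→0 (1)
 27  010101001101100001111→0 (1)
 28  101010011011000011111→1 (0)
 29  010100110110000111110→0 (1)
 30  101001101100001111101→1 (1)
 31  010011011000011111011→0 (1)
 32  100110110000111110111→1 (0)
 33  001101100001111101110→0 (1)
 34  011011000011111011101→0 (0)
 35  110110000111110111010→1 (0)
 36  101100001111101110100→1 (1)
 37  011000011111011101001→0 (0)
 38  110000111110111010010→1 (0)
 39  100001111101110100100→1 (1)
 40  000011111011101001001→0 (0)
 41  000111110111010010010→0 (1)
 42  001111101110100100101→0 (0)
 43  011111011101001001010→0 (1)
 44  111110111010010010101→1 (1)
 45  111101110100100101011→1 (0)
 46  111011101001001010110→1 (0)
 47  110111010010010101100→1 (1)
 48  101110100100101011001→1 (1)
 49  011101001001010110011→0 (1)
 50  111010010010101100111→1 (0)
 51  110100100101011001110→1 (0)
 52  101001001010110011100→1 (1)
 53  010010010101100111001→0 (0)
 54  100100101011001110010→1 (0)
 55  001001010110011100100→0 (0)
 56  010010101100111001000→0 (0)
 57  100101011001110010000→1 (1)
 58  001010110011100100001→0 (0)
 59  010101100111001000010→0 (1)
 60  101011001110010000101→1 (1)
 61  010110011100100001011→0 (1)
 62  101100111001000010111→1 (0)
 63  011001110010000101110→0 (1)
 64  110011100100001011101→1 (1)
 65  100111001000010111011→1 (0)
 66  001110010000101110110→0 (1)
 67  011100100001011101101→0 (0)
 68  111001000010111011010→1 (0)
 69  110010000101110110100→1 (1)
 70  100100001011101101001→1 (1)
 71  001000010111011010011→0 (1)
 72  010000101110110100111→0 (1)
 73  100001011101101001111→1 (0)
 74  000010111011010011110→0 (1)
 75  000101110110100111101→0 (0)
 76  001011101101001111010→0 (1)
 77  010111011010011110101→0 (0)
 78  101110110100111101010→1 (0)
 79  011101101001111010100→0 (0)
 80  111011010011110101000→1 (1)
 81  110110100111101010001→1 (1)
 82  101101001111010100011→1 (0)
 83  011010011110101000110→0 (1)
 84  110100111101010001101→1 (1)
 85  101001111010100011011→1 (0)
 86  010011110101000110110→0 (1)
 87  100111101010001101101→1 (1)
 88  001111010100011011011→0 (1)
 89  011110101000110110111→0 (1)
 90  111101010001101101111→1 (0)
 91  111010100011011011110→1 (0)
 92  110101000110110111100→1 (1)
 93  101010001101101111001→1 (1)
 94  010100011011011110011→0 (1)
 95  101000110110111100111→1 (0)
 96  010001101101111001110→0 (1)
 97  100011011011110011101→1 (1)
 98  000110110111100111011→0 (1)
 99  001101101111001110111→0 (1)
100  011011011110011101111→0 (1)
101  110110111100111011111→1 (0)
102  101101111001110111110→1 (0)
103  011011110011101111100→0 (0)
104  110111100111011111000→1 (1)
105  101111001110111110001→1 (1)
106  011110011101111100011→0 (1)
107  111100111011111000111→1 (0)
108  111001110111110001110→1 (0)
109  110011101111100011100→1 (1)
110  100111011111000111001→1 (1)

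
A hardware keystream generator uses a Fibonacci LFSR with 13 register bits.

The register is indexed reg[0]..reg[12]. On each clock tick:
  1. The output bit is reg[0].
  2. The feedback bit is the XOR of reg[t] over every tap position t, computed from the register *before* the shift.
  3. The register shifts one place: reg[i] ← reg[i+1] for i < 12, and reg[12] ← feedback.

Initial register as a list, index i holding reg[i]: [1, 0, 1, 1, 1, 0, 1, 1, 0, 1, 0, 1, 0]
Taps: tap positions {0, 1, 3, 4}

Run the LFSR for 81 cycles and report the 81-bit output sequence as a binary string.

k : reg_k → out_k, fb_k
0: 1011101101010 → 1, fb=1
1: 0111011010101 → 0, fb=0
2: 1110110101010 → 1, fb=1
3: 1101101010101 → 1, fb=0
4: 1011010101010 → 1, fb=0
5: 0110101010100 → 0, fb=0
6: 1101010101000 → 1, fb=1
7: 1010101010001 → 1, fb=0
8: 0101010100010 → 0, fb=0
9: 1010101000100 → 1, fb=0
10: 0101010001000 → 0, fb=0
11: 1010100010000 → 1, fb=0
12: 0101000100000 → 0, fb=0
13: 1010001000000 → 1, fb=1
14: 0100010000001 → 0, fb=1
15: 1000100000011 → 1, fb=0
16: 0001000000110 → 0, fb=1
17: 0010000001101 → 0, fb=0
18: 0100000011010 → 0, fb=1
19: 1000000110101 → 1, fb=1
20: 0000001101011 → 0, fb=0
21: 0000011010110 → 0, fb=0
22: 0000110101100 → 0, fb=1
23: 0001101011001 → 0, fb=0
24: 0011010110010 → 0, fb=1
25: 0110101100101 → 0, fb=0
26: 1101011001010 → 1, fb=1
27: 1010110010101 → 1, fb=0
28: 0101100101010 → 0, fb=1
29: 1011001010101 → 1, fb=0
30: 0110010101010 → 0, fb=1
31: 1100101010101 → 1, fb=1
32: 1001010101011 → 1, fb=0
33: 0010101010110 → 0, fb=1
34: 0101010101101 → 0, fb=0
35: 1010101011010 → 1, fb=0
36: 0101010110100 → 0, fb=0
37: 1010101101000 → 1, fb=0
38: 0101011010000 → 0, fb=0
39: 1010110100000 → 1, fb=0
40: 0101101000000 → 0, fb=1
41: 1011010000001 → 1, fb=0
42: 0110100000010 → 0, fb=0
43: 1101000000100 → 1, fb=1
44: 1010000001001 → 1, fb=1
45: 0100000010011 → 0, fb=1
46: 1000000100111 → 1, fb=1
47: 0000001001111 → 0, fb=0
48: 0000010011110 → 0, fb=0
49: 0000100111100 → 0, fb=1
50: 0001001111001 → 0, fb=1
51: 0010011110011 → 0, fb=0
52: 0100111100110 → 0, fb=0
53: 1001111001100 → 1, fb=1
54: 0011110011001 → 0, fb=0
55: 0111100110010 → 0, fb=1
56: 1111001100101 → 1, fb=1
57: 1110011001011 → 1, fb=0
58: 1100110010110 → 1, fb=1
59: 1001100101101 → 1, fb=1
60: 0011001011011 → 0, fb=1
61: 0110010110111 → 0, fb=1
62: 1100101101111 → 1, fb=1
63: 1001011011111 → 1, fb=0
64: 0010110111110 → 0, fb=1
65: 0101101111101 → 0, fb=1
66: 1011011111011 → 1, fb=0
67: 0110111110110 → 0, fb=0
68: 1101111101100 → 1, fb=0
69: 1011111011000 → 1, fb=1
70: 0111110110001 → 0, fb=1
71: 1111101100011 → 1, fb=0
72: 1111011000110 → 1, fb=1
73: 1110110001101 → 1, fb=1
74: 1101100011011 → 1, fb=0
75: 1011000110110 → 1, fb=0
76: 0110001101100 → 0, fb=1
77: 1100011011001 → 1, fb=0
78: 1000110110010 → 1, fb=0
79: 0001101100100 → 0, fb=0
80: 0011011001000 → 0, fb=1

101110110101010100010000001101011001010101011010000001001111001100101101111101100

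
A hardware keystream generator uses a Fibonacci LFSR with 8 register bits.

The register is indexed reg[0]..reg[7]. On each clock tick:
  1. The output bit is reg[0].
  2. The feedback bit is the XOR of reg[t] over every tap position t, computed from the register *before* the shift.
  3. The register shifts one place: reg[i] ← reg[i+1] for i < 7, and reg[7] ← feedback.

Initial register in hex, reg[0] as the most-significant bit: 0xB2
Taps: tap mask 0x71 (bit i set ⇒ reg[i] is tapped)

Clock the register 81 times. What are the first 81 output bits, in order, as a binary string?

step | reg (before) | out | fb
   0 | 10110010 | 1 | 0
   1 | 01100100 | 0 | 1
   2 | 11001001 | 1 | 0
   3 | 10010010 | 1 | 0
   4 | 00100100 | 0 | 1
   5 | 01001001 | 0 | 1
   6 | 10010011 | 1 | 0
   7 | 00100110 | 0 | 0
   8 | 01001100 | 0 | 0
   9 | 10011000 | 1 | 0
  10 | 00110000 | 0 | 0
  11 | 01100000 | 0 | 0
  12 | 11000000 | 1 | 1
  13 | 10000001 | 1 | 1
  14 | 00000011 | 0 | 1
  15 | 00000111 | 0 | 0
  16 | 00001110 | 0 | 1
  17 | 00011101 | 0 | 0
  18 | 00111010 | 0 | 0
  19 | 01110100 | 0 | 1
  20 | 11101001 | 1 | 0
  21 | 11010010 | 1 | 0
  22 | 10100100 | 1 | 0
  23 | 01001000 | 0 | 1
  24 | 10010001 | 1 | 1
  25 | 00100011 | 0 | 1
  26 | 01000111 | 0 | 0
  27 | 10001110 | 1 | 0
  28 | 00011100 | 0 | 0
  29 | 00111000 | 0 | 1
  30 | 01110001 | 0 | 0
  31 | 11100010 | 1 | 0
  32 | 11000100 | 1 | 0
  33 | 10001000 | 1 | 0
  34 | 00010000 | 0 | 0
  35 | 00100000 | 0 | 0
  36 | 01000000 | 0 | 0
  37 | 10000000 | 1 | 1
  38 | 00000001 | 0 | 0
  39 | 00000010 | 0 | 1
  40 | 00000101 | 0 | 1
  41 | 00001011 | 0 | 0
  42 | 00010110 | 0 | 0
  43 | 00101100 | 0 | 0
  44 | 01011000 | 0 | 1
  45 | 10110001 | 1 | 1
  46 | 01100011 | 0 | 1
  47 | 11000111 | 1 | 1
  48 | 10001111 | 1 | 0
  49 | 00011110 | 0 | 1
  50 | 00111101 | 0 | 0
  51 | 01111010 | 0 | 0
  52 | 11110100 | 1 | 0
  53 | 11101000 | 1 | 0
  54 | 11010000 | 1 | 1
  55 | 10100001 | 1 | 1
  56 | 01000011 | 0 | 1
  57 | 10000111 | 1 | 1
  58 | 00001111 | 0 | 1
  59 | 00011111 | 0 | 1
  60 | 00111111 | 0 | 1
  61 | 01111111 | 0 | 1
  62 | 11111111 | 1 | 0
  63 | 11111110 | 1 | 0
  64 | 11111100 | 1 | 1
  65 | 11111001 | 1 | 0
  66 | 11110010 | 1 | 0
  67 | 11100100 | 1 | 0
  68 | 11001000 | 1 | 0
  69 | 10010000 | 1 | 1
  70 | 00100001 | 0 | 0
  71 | 01000010 | 0 | 1
  72 | 10000101 | 1 | 0
  73 | 00001010 | 0 | 0
  74 | 00010100 | 0 | 1
  75 | 00101001 | 0 | 1
  76 | 01010011 | 0 | 1
  77 | 10100111 | 1 | 1
  78 | 01001111 | 0 | 1
  79 | 10011111 | 1 | 0
  80 | 00111110 | 0 | 1

101100100100110000001110100100011100010000000101100011110100001111111100100001010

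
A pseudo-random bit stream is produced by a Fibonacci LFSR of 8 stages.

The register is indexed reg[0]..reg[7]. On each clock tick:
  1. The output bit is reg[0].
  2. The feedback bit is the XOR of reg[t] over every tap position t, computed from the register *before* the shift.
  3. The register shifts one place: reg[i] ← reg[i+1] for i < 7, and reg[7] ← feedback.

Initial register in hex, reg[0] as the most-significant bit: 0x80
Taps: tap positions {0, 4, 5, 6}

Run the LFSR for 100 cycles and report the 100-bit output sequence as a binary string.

1000000010110001111010000111111110010000101001111101010101110000011000101011001100101111110111100110

k : reg_k → out_k, fb_k
0: 10000000 → 1, fb=1
1: 00000001 → 0, fb=0
2: 00000010 → 0, fb=1
3: 00000101 → 0, fb=1
4: 00001011 → 0, fb=0
5: 00010110 → 0, fb=0
6: 00101100 → 0, fb=0
7: 01011000 → 0, fb=1
8: 10110001 → 1, fb=1
9: 01100011 → 0, fb=1
10: 11000111 → 1, fb=1
11: 10001111 → 1, fb=0
12: 00011110 → 0, fb=1
13: 00111101 → 0, fb=0
14: 01111010 → 0, fb=0
15: 11110100 → 1, fb=0
16: 11101000 → 1, fb=0
17: 11010000 → 1, fb=1
18: 10100001 → 1, fb=1
19: 01000011 → 0, fb=1
20: 10000111 → 1, fb=1
21: 00001111 → 0, fb=1
22: 00011111 → 0, fb=1
23: 00111111 → 0, fb=1
24: 01111111 → 0, fb=1
25: 11111111 → 1, fb=0
26: 11111110 → 1, fb=0
27: 11111100 → 1, fb=1
28: 11111001 → 1, fb=0
29: 11110010 → 1, fb=0
30: 11100100 → 1, fb=0
31: 11001000 → 1, fb=0
32: 10010000 → 1, fb=1
33: 00100001 → 0, fb=0
34: 01000010 → 0, fb=1
35: 10000101 → 1, fb=0
36: 00001010 → 0, fb=0
37: 00010100 → 0, fb=1
38: 00101001 → 0, fb=1
39: 01010011 → 0, fb=1
40: 10100111 → 1, fb=1
41: 01001111 → 0, fb=1
42: 10011111 → 1, fb=0
43: 00111110 → 0, fb=1
44: 01111101 → 0, fb=0
45: 11111010 → 1, fb=1
46: 11110101 → 1, fb=0
47: 11101010 → 1, fb=1
48: 11010101 → 1, fb=0
49: 10101010 → 1, fb=1
50: 01010101 → 0, fb=1
51: 10101011 → 1, fb=1
52: 01010111 → 0, fb=0
53: 10101110 → 1, fb=0
54: 01011100 → 0, fb=0
55: 10111000 → 1, fb=0
56: 01110000 → 0, fb=0
57: 11100000 → 1, fb=1
58: 11000001 → 1, fb=1
59: 10000011 → 1, fb=0
60: 00000110 → 0, fb=0
61: 00001100 → 0, fb=0
62: 00011000 → 0, fb=1
63: 00110001 → 0, fb=0
64: 01100010 → 0, fb=1
65: 11000101 → 1, fb=0
66: 10001010 → 1, fb=1
67: 00010101 → 0, fb=1
68: 00101011 → 0, fb=0
69: 01010110 → 0, fb=0
70: 10101100 → 1, fb=1
71: 01011001 → 0, fb=1
72: 10110011 → 1, fb=0
73: 01100110 → 0, fb=0
74: 11001100 → 1, fb=1
75: 10011001 → 1, fb=0
76: 00110010 → 0, fb=1
77: 01100101 → 0, fb=1
78: 11001011 → 1, fb=1
79: 10010111 → 1, fb=1
80: 00101111 → 0, fb=1
81: 01011111 → 0, fb=1
82: 10111111 → 1, fb=0
83: 01111110 → 0, fb=1
84: 11111101 → 1, fb=1
85: 11111011 → 1, fb=1
86: 11110111 → 1, fb=1
87: 11101111 → 1, fb=0
88: 11011110 → 1, fb=0
89: 10111100 → 1, fb=1
90: 01111001 → 0, fb=1
91: 11110011 → 1, fb=0
92: 11100110 → 1, fb=1
93: 11001101 → 1, fb=1
94: 10011011 → 1, fb=1
95: 00110111 → 0, fb=0
96: 01101110 → 0, fb=1
97: 11011101 → 1, fb=1
98: 10111011 → 1, fb=1
99: 01110111 → 0, fb=0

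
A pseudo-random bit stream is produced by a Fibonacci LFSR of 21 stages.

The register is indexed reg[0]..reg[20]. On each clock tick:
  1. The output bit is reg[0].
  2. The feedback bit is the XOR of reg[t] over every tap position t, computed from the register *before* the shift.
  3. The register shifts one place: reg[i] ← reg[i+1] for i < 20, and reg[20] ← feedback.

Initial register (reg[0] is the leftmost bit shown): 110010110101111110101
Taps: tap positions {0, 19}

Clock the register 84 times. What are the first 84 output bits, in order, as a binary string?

110010110101111110101101000111011001101110001010011100001110010100010110000001101000

step | reg (before) | out | fb
   0 | 110010110101111110101 | 1 | 1
   1 | 100101101011111101011 | 1 | 0
   2 | 001011010111111010110 | 0 | 1
   3 | 010110101111110101101 | 0 | 0
   4 | 101101011111101011010 | 1 | 0
   5 | 011010111111010110100 | 0 | 0
   6 | 110101111110101101000 | 1 | 1
   7 | 101011111101011010001 | 1 | 1
   8 | 010111111010110100011 | 0 | 1
   9 | 101111110101101000111 | 1 | 0
  10 | 011111101011010001110 | 0 | 1
  11 | 111111010110100011101 | 1 | 1
  12 | 111110101101000111011 | 1 | 0
  13 | 111101011010001110110 | 1 | 0
  14 | 111010110100011101100 | 1 | 1
  15 | 110101101000111011001 | 1 | 1
  16 | 101011010001110110011 | 1 | 0
  17 | 010110100011101100110 | 0 | 1
  18 | 101101000111011001101 | 1 | 1
  19 | 011010001110110011011 | 0 | 1
  20 | 110100011101100110111 | 1 | 0
  21 | 101000111011001101110 | 1 | 0
  22 | 010001110110011011100 | 0 | 0
  23 | 100011101100110111000 | 1 | 1
  24 | 000111011001101110001 | 0 | 0
  25 | 001110110011011100010 | 0 | 1
  26 | 011101100110111000101 | 0 | 0
  27 | 111011001101110001010 | 1 | 0
  28 | 110110011011100010100 | 1 | 1
  29 | 101100110111000101001 | 1 | 1
  30 | 011001101110001010011 | 0 | 1
  31 | 110011011100010100111 | 1 | 0
  32 | 100110111000101001110 | 1 | 0
  33 | 001101110001010011100 | 0 | 0
  34 | 011011100010100111000 | 0 | 0
  35 | 110111000101001110000 | 1 | 1
  36 | 101110001010011100001 | 1 | 1
  37 | 011100010100111000011 | 0 | 1
  38 | 111000101001110000111 | 1 | 0
  39 | 110001010011100001110 | 1 | 0
  40 | 100010100111000011100 | 1 | 1
  41 | 000101001110000111001 | 0 | 0
  42 | 001010011100001110010 | 0 | 1
  43 | 010100111000011100101 | 0 | 0
  44 | 101001110000111001010 | 1 | 0
  45 | 010011100001110010100 | 0 | 0
  46 | 100111000011100101000 | 1 | 1
  47 | 001110000111001010001 | 0 | 0
  48 | 011100001110010100010 | 0 | 1
  49 | 111000011100101000101 | 1 | 1
  50 | 110000111001010001011 | 1 | 0
  51 | 100001110010100010110 | 1 | 0
  52 | 000011100101000101100 | 0 | 0
  53 | 000111001010001011000 | 0 | 0
  54 | 001110010100010110000 | 0 | 0
  55 | 011100101000101100000 | 0 | 0
  56 | 111001010001011000000 | 1 | 1
  57 | 110010100010110000001 | 1 | 1
  58 | 100101000101100000011 | 1 | 0
  59 | 001010001011000000110 | 0 | 1
  60 | 010100010110000001101 | 0 | 0
  61 | 101000101100000011010 | 1 | 0
  62 | 010001011000000110100 | 0 | 0
  63 | 100010110000001101000 | 1 | 1
  64 | 000101100000011010001 | 0 | 0
  65 | 001011000000110100010 | 0 | 1
  66 | 010110000001101000101 | 0 | 0
  67 | 101100000011010001010 | 1 | 0
  68 | 011000000110100010100 | 0 | 0
  69 | 110000001101000101000 | 1 | 1
  70 | 100000011010001010001 | 1 | 1
  71 | 000000110100010100011 | 0 | 1
  72 | 000001101000101000111 | 0 | 1
  73 | 000011010001010001111 | 0 | 1
  74 | 000110100010100011111 | 0 | 1
  75 | 001101000101000111111 | 0 | 1
  76 | 011010001010001111111 | 0 | 1
  77 | 110100010100011111111 | 1 | 0
  78 | 101000101000111111110 | 1 | 0
  79 | 010001010001111111100 | 0 | 0
  80 | 100010100011111111000 | 1 | 1
  81 | 000101000111111110001 | 0 | 0
  82 | 001010001111111100010 | 0 | 1
  83 | 010100011111111000101 | 0 | 0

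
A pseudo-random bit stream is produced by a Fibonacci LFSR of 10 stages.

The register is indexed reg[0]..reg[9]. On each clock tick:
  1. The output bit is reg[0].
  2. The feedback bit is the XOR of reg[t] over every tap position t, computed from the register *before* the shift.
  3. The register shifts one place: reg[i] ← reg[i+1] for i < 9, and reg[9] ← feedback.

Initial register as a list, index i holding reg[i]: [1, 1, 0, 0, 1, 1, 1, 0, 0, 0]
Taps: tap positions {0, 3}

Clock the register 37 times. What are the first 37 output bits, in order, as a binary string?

1100111000101111110101000101110110101

k : reg_k → out_k, fb_k
0: 1100111000 → 1, fb=1
1: 1001110001 → 1, fb=0
2: 0011100010 → 0, fb=1
3: 0111000101 → 0, fb=1
4: 1110001011 → 1, fb=1
5: 1100010111 → 1, fb=1
6: 1000101111 → 1, fb=1
7: 0001011111 → 0, fb=1
8: 0010111111 → 0, fb=0
9: 0101111110 → 0, fb=1
10: 1011111101 → 1, fb=0
11: 0111111010 → 0, fb=1
12: 1111110101 → 1, fb=0
13: 1111101010 → 1, fb=0
14: 1111010100 → 1, fb=0
15: 1110101000 → 1, fb=1
16: 1101010001 → 1, fb=0
17: 1010100010 → 1, fb=1
18: 0101000101 → 0, fb=1
19: 1010001011 → 1, fb=1
20: 0100010111 → 0, fb=0
21: 1000101110 → 1, fb=1
22: 0001011101 → 0, fb=1
23: 0010111011 → 0, fb=0
24: 0101110110 → 0, fb=1
25: 1011101101 → 1, fb=0
26: 0111011010 → 0, fb=1
27: 1110110101 → 1, fb=1
28: 1101101011 → 1, fb=0
29: 1011010110 → 1, fb=0
30: 0110101100 → 0, fb=0
31: 1101011000 → 1, fb=0
32: 1010110000 → 1, fb=1
33: 0101100001 → 0, fb=1
34: 1011000011 → 1, fb=0
35: 0110000110 → 0, fb=0
36: 1100001100 → 1, fb=1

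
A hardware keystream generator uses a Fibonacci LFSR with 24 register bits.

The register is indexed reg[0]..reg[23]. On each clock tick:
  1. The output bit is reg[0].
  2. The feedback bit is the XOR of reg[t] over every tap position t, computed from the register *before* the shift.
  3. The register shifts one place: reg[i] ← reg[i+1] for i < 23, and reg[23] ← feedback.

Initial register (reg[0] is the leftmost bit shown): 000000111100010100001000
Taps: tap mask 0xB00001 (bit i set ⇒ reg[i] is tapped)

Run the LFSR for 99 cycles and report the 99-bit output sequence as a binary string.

000000111100010100001000111000010101001110000000101010110000001010101010011111011011010110000011110

k : reg_k → out_k, fb_k
0: 000000111100010100001000 → 0, fb=1
1: 000001111000101000010001 → 0, fb=1
2: 000011110001010000100011 → 0, fb=1
3: 000111100010100001000111 → 0, fb=0
4: 001111000101000010001110 → 0, fb=0
5: 011110001010000100011100 → 0, fb=0
6: 111100010100001000111000 → 1, fb=0
7: 111000101000010001110000 → 1, fb=1
8: 110001010000100011100001 → 1, fb=0
9: 100010100001000111000010 → 1, fb=1
10: 000101000010001110000101 → 0, fb=0
11: 001010000100011100001010 → 0, fb=1
12: 010100001000111000010101 → 0, fb=0
13: 101000010001110000101010 → 1, fb=0
14: 010000100011100001010100 → 0, fb=1
15: 100001000111000010101001 → 1, fb=1
16: 000010001110000101010011 → 0, fb=1
17: 000100011100001010100111 → 0, fb=0
18: 001000111000010101001110 → 0, fb=0
19: 010001110000101010011100 → 0, fb=0
20: 100011100001010100111000 → 1, fb=0
21: 000111000010101001110000 → 0, fb=0
22: 001110000101010011100000 → 0, fb=0
23: 011100001010100111000000 → 0, fb=0
24: 111000010101001110000000 → 1, fb=1
25: 110000101010011100000001 → 1, fb=0
26: 100001010100111000000010 → 1, fb=1
27: 000010101001110000000101 → 0, fb=0
28: 000101010011100000001010 → 0, fb=1
29: 001010100111000000010101 → 0, fb=0
30: 010101001110000000101010 → 0, fb=1
31: 101010011100000001010101 → 1, fb=1
32: 010100111000000010101011 → 0, fb=0
33: 101001110000000101010110 → 1, fb=0
34: 010011100000001010101100 → 0, fb=0
35: 100111000000010101011000 → 1, fb=0
36: 001110000000101010110000 → 0, fb=0
37: 011100000001010101100000 → 0, fb=0
38: 111000000010101011000000 → 1, fb=1
39: 110000000101010110000001 → 1, fb=0
40: 100000001010101100000010 → 1, fb=1
41: 000000010101011000000101 → 0, fb=0
42: 000000101010110000001010 → 0, fb=1
43: 000001010101100000010101 → 0, fb=0
44: 000010101011000000101010 → 0, fb=1
45: 000101010110000001010101 → 0, fb=0
46: 001010101100000010101010 → 0, fb=1
47: 010101011000000101010101 → 0, fb=0
48: 101010110000001010101010 → 1, fb=0
49: 010101100000010101010100 → 0, fb=1
50: 101011000000101010101001 → 1, fb=1
51: 010110000001010101010011 → 0, fb=1
52: 101100000010101010100111 → 1, fb=1
53: 011000000101010101001111 → 0, fb=1
54: 110000001010101010011111 → 1, fb=0
55: 100000010101010100111110 → 1, fb=1
56: 000000101010101001111101 → 0, fb=1
57: 000001010101010011111011 → 0, fb=0
58: 000010101010100111110110 → 0, fb=1
59: 000101010101001111101101 → 0, fb=1
60: 001010101010011111011011 → 0, fb=0
61: 010101010100111110110110 → 0, fb=1
62: 101010101001111101101101 → 1, fb=0
63: 010101010011111011011010 → 0, fb=1
64: 101010100111110110110101 → 1, fb=1
65: 010101001111101101101011 → 0, fb=0
66: 101010011111011011010110 → 1, fb=0
67: 010100111110110110101100 → 0, fb=0
68: 101001111101101101011000 → 1, fb=0
69: 010011111011011010110000 → 0, fb=0
70: 100111110110110101100000 → 1, fb=1
71: 001111101101101011000001 → 0, fb=1
72: 011111011011010110000011 → 0, fb=1
73: 111110110110101100000111 → 1, fb=1
74: 111101101101011000001111 → 1, fb=0
75: 111011011010110000011110 → 1, fb=1
76: 110110110101100000111101 → 1, fb=0
77: 101101101011000001111010 → 1, fb=0
78: 011011010110000011110100 → 0, fb=1
79: 110110101100000111101001 → 1, fb=1
80: 101101011000001111010011 → 1, fb=0
81: 011010110000011110100110 → 0, fb=1
82: 110101100000111101001101 → 1, fb=0
83: 101011000001111010011010 → 1, fb=0
84: 010110000011110100110100 → 0, fb=1
85: 101100000111101001101001 → 1, fb=1
86: 011000001111010011010011 → 0, fb=1
87: 110000011110100110100111 → 1, fb=1
88: 100000111101001101001111 → 1, fb=0
89: 000001111010011010011110 → 0, fb=0
90: 000011110100110100111100 → 0, fb=0
91: 000111101001101001111000 → 0, fb=1
92: 001111010011010011110001 → 0, fb=1
93: 011110100110100111100011 → 0, fb=1
94: 111101001101001111000111 → 1, fb=1
95: 111010011010011110001111 → 1, fb=0
96: 110100110100111100011110 → 1, fb=1
97: 101001101001111000111101 → 1, fb=0
98: 010011010011110001111010 → 0, fb=1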